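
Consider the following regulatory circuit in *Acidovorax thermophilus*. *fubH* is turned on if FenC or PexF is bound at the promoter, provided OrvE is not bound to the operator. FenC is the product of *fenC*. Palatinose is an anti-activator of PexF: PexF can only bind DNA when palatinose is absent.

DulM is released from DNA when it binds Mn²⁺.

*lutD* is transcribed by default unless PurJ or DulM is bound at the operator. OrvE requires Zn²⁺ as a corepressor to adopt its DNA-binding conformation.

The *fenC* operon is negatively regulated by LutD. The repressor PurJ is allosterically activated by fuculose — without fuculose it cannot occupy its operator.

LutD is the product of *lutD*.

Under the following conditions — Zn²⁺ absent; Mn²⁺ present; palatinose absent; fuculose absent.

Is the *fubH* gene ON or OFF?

ON

Fuculose is absent, so PurJ is inactive.
Mn²⁺ is present, so DulM is inactive.
With no repressor bound, *lutD* is transcribed.
So LutD is produced and active.
With repressor LutD bound, *fenC* is not transcribed.
So FenC is not produced.
Palatinose is absent, so PexF is active.
Zn²⁺ is absent, so OrvE is inactive.
Activator PexF is present, so *fubH* is transcribed.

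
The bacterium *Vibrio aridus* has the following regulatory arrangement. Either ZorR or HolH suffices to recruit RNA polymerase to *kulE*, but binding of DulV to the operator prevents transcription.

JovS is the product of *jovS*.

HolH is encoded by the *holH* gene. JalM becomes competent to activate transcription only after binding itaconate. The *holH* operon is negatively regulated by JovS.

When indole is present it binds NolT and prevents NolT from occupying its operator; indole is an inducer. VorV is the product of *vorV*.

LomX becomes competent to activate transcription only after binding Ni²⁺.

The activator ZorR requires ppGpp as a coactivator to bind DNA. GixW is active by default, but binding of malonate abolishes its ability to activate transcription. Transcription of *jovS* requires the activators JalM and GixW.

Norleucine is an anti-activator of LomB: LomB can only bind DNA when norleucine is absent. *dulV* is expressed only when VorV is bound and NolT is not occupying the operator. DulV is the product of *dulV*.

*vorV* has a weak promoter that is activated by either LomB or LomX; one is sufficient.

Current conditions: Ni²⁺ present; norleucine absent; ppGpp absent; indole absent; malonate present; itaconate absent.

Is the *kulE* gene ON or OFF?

ON

ppGpp is absent, so ZorR is inactive.
Itaconate is absent, so JalM is inactive.
Malonate is present, so GixW is inactive.
Required activator JalM is absent, so *jovS* is not transcribed.
So JovS is not produced.
With no repressor bound, *holH* is transcribed.
So HolH is produced and active.
Indole is absent, so NolT is active.
Norleucine is absent, so LomB is active.
Ni²⁺ is present, so LomX is active.
Activator LomB is present, so *vorV* is transcribed.
So VorV is produced and active.
With repressor NolT bound, *dulV* is not transcribed.
So DulV is not produced.
Activator HolH is present, so *kulE* is transcribed.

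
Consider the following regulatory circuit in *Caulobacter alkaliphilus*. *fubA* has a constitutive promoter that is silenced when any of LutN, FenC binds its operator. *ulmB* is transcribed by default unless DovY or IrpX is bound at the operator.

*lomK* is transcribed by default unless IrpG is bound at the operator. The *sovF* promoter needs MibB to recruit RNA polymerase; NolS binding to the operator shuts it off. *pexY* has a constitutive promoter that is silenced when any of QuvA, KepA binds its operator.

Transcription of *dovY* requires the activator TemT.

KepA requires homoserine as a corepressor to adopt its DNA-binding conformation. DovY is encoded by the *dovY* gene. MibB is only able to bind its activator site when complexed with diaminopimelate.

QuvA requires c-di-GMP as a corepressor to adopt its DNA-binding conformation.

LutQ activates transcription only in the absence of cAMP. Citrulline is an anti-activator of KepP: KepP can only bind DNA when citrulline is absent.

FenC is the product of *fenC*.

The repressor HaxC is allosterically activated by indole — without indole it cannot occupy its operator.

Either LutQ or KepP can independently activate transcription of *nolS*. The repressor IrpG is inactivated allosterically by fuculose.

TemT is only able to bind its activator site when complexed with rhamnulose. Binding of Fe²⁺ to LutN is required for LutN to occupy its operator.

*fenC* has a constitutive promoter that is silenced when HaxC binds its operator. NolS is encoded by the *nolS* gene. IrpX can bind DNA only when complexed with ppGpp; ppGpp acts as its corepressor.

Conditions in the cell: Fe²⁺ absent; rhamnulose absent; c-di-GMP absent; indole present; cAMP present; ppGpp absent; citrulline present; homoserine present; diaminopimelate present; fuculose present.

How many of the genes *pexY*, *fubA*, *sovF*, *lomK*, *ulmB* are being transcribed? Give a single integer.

c-di-GMP is absent, so QuvA is inactive.
Homoserine is present, so KepA is active.
With repressor KepA bound, *pexY* is not transcribed.
→ *pexY* is OFF.
Fe²⁺ is absent, so LutN is inactive.
Indole is present, so HaxC is active.
With repressor HaxC bound, *fenC* is not transcribed.
So FenC is not produced.
With no repressor bound, *fubA* is transcribed.
→ *fubA* is ON.
Diaminopimelate is present, so MibB is active.
cAMP is present, so LutQ is inactive.
Citrulline is present, so KepP is inactive.
No activator is available at the *nolS* promoter, so *nolS* is not transcribed.
So NolS is not produced.
No repressor is bound and MibB is active, so *sovF* is transcribed.
→ *sovF* is ON.
Fuculose is present, so IrpG is inactive.
With no repressor bound, *lomK* is transcribed.
→ *lomK* is ON.
Rhamnulose is absent, so TemT is inactive.
Required activator TemT is absent, so *dovY* is not transcribed.
So DovY is not produced.
ppGpp is absent, so IrpX is inactive.
With no repressor bound, *ulmB* is transcribed.
→ *ulmB* is ON.
4 of the 5 genes are transcribed.

4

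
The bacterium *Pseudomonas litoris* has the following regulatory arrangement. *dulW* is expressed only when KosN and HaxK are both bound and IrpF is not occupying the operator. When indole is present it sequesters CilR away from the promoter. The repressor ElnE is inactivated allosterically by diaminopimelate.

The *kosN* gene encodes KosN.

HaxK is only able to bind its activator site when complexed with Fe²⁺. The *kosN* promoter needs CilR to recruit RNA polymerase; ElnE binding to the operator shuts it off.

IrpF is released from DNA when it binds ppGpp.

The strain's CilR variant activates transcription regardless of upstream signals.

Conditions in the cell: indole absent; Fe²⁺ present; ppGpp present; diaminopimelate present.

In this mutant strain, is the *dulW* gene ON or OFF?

ppGpp is present, so IrpF is inactive.
Diaminopimelate is present, so ElnE is inactive.
CilR is constitutively active in this strain.
No repressor is bound and CilR is active, so *kosN* is transcribed.
So KosN is produced and active.
Fe²⁺ is present, so HaxK is active.
No repressor is bound and KosN and HaxK are active, so *dulW* is transcribed.

ON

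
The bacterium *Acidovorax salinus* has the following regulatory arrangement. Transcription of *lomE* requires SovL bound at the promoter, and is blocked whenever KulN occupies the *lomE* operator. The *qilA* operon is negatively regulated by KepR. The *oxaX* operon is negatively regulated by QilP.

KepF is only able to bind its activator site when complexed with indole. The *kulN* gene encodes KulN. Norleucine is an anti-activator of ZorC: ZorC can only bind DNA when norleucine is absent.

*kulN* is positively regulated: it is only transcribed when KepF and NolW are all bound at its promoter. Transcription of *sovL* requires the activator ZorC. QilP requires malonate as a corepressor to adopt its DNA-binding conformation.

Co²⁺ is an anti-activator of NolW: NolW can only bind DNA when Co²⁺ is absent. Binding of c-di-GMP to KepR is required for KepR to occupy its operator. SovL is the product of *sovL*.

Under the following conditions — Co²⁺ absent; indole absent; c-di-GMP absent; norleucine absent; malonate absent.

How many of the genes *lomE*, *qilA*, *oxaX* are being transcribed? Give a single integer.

3

Norleucine is absent, so ZorC is active.
No repressor is bound and ZorC is active, so *sovL* is transcribed.
So SovL is produced and active.
Indole is absent, so KepF is inactive.
Co²⁺ is absent, so NolW is active.
Required activator KepF is absent, so *kulN* is not transcribed.
So KulN is not produced.
No repressor is bound and SovL is active, so *lomE* is transcribed.
→ *lomE* is ON.
c-di-GMP is absent, so KepR is inactive.
With no repressor bound, *qilA* is transcribed.
→ *qilA* is ON.
Malonate is absent, so QilP is inactive.
With no repressor bound, *oxaX* is transcribed.
→ *oxaX* is ON.
3 of the 3 genes are transcribed.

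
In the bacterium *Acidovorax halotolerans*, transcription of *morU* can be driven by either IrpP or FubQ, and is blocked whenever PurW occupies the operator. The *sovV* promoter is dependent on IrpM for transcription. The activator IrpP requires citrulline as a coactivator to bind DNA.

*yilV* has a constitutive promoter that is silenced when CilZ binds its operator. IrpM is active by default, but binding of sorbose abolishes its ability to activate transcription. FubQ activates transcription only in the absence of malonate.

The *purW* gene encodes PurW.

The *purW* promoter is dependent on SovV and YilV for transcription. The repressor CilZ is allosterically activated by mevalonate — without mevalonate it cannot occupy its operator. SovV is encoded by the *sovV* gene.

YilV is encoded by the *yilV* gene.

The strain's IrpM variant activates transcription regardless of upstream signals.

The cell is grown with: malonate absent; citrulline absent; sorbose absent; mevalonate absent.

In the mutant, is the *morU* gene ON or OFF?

Citrulline is absent, so IrpP is inactive.
IrpM is constitutively active in this strain.
No repressor is bound and IrpM is active, so *sovV* is transcribed.
So SovV is produced and active.
Mevalonate is absent, so CilZ is inactive.
With no repressor bound, *yilV* is transcribed.
So YilV is produced and active.
No repressor is bound and SovV and YilV are active, so *purW* is transcribed.
So PurW is produced and active.
Malonate is absent, so FubQ is active.
With repressor PurW bound, *morU* is not transcribed.

OFF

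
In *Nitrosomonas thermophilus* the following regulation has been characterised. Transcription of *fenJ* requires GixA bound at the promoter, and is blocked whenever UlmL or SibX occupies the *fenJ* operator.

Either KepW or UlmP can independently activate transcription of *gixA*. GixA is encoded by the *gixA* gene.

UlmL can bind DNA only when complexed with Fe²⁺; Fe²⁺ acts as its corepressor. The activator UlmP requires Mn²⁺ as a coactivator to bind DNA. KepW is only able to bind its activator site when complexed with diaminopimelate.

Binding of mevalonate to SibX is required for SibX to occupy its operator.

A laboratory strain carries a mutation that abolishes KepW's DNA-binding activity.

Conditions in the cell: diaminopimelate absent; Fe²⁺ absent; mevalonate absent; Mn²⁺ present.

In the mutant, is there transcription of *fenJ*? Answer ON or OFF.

Fe²⁺ is absent, so UlmL is inactive.
KepW is non-functional in this strain, so it has no effect.
Mn²⁺ is present, so UlmP is active.
Activator UlmP is present, so *gixA* is transcribed.
So GixA is produced and active.
Mevalonate is absent, so SibX is inactive.
No repressor is bound and GixA is active, so *fenJ* is transcribed.

ON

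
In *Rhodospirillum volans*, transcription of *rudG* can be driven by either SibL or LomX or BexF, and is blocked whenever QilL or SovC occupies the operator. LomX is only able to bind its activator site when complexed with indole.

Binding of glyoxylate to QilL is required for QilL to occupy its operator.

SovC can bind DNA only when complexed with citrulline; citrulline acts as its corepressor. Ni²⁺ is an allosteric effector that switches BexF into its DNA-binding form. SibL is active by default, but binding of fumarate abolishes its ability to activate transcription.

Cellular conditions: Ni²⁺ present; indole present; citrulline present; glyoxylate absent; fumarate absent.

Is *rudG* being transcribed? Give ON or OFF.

Fumarate is absent, so SibL is active.
Indole is present, so LomX is active.
Ni²⁺ is present, so BexF is active.
Glyoxylate is absent, so QilL is inactive.
Citrulline is present, so SovC is active.
With repressor SovC bound, *rudG* is not transcribed.

OFF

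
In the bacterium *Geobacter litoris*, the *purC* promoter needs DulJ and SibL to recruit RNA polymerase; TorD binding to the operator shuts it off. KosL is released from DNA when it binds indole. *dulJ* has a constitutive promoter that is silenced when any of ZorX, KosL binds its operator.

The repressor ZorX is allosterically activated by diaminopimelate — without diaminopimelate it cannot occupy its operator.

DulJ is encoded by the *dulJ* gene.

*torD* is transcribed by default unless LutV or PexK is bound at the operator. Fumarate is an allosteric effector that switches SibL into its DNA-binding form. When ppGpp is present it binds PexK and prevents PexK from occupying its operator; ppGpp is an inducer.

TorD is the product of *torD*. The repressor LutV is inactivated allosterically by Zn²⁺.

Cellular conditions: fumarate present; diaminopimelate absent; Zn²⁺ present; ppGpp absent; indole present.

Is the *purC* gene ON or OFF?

ON

Diaminopimelate is absent, so ZorX is inactive.
Indole is present, so KosL is inactive.
With no repressor bound, *dulJ* is transcribed.
So DulJ is produced and active.
Zn²⁺ is present, so LutV is inactive.
ppGpp is absent, so PexK is active.
With repressor PexK bound, *torD* is not transcribed.
So TorD is not produced.
Fumarate is present, so SibL is active.
No repressor is bound and DulJ and SibL are active, so *purC* is transcribed.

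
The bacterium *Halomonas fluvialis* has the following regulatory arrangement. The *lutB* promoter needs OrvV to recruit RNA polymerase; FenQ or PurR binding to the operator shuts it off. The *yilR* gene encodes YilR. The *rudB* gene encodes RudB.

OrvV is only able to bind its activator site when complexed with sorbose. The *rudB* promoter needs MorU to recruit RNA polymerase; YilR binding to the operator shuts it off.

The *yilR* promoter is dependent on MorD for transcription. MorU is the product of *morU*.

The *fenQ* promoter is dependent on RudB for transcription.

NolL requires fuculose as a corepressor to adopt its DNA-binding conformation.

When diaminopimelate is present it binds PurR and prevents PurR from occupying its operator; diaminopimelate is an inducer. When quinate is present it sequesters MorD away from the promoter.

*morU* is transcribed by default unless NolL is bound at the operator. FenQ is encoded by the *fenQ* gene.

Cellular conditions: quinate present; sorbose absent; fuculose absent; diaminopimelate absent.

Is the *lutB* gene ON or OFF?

OFF

Sorbose is absent, so OrvV is inactive.
Fuculose is absent, so NolL is inactive.
With no repressor bound, *morU* is transcribed.
So MorU is produced and active.
Quinate is present, so MorD is inactive.
Required activator MorD is absent, so *yilR* is not transcribed.
So YilR is not produced.
No repressor is bound and MorU is active, so *rudB* is transcribed.
So RudB is produced and active.
No repressor is bound and RudB is active, so *fenQ* is transcribed.
So FenQ is produced and active.
Diaminopimelate is absent, so PurR is active.
With repressor FenQ bound, *lutB* is not transcribed.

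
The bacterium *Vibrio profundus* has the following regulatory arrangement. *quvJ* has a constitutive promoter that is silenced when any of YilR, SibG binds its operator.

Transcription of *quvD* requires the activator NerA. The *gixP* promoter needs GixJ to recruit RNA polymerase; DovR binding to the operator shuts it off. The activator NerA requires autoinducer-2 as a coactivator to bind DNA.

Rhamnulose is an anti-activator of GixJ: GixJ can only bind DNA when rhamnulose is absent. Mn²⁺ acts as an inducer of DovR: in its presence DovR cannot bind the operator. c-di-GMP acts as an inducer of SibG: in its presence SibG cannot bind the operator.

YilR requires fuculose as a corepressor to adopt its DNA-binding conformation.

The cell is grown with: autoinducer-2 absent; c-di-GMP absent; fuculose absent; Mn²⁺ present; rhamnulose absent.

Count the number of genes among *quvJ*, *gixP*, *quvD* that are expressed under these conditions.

1

Fuculose is absent, so YilR is inactive.
c-di-GMP is absent, so SibG is active.
With repressor SibG bound, *quvJ* is not transcribed.
→ *quvJ* is OFF.
Mn²⁺ is present, so DovR is inactive.
Rhamnulose is absent, so GixJ is active.
No repressor is bound and GixJ is active, so *gixP* is transcribed.
→ *gixP* is ON.
Autoinducer-2 is absent, so NerA is inactive.
Required activator NerA is absent, so *quvD* is not transcribed.
→ *quvD* is OFF.
1 of the 3 genes is transcribed.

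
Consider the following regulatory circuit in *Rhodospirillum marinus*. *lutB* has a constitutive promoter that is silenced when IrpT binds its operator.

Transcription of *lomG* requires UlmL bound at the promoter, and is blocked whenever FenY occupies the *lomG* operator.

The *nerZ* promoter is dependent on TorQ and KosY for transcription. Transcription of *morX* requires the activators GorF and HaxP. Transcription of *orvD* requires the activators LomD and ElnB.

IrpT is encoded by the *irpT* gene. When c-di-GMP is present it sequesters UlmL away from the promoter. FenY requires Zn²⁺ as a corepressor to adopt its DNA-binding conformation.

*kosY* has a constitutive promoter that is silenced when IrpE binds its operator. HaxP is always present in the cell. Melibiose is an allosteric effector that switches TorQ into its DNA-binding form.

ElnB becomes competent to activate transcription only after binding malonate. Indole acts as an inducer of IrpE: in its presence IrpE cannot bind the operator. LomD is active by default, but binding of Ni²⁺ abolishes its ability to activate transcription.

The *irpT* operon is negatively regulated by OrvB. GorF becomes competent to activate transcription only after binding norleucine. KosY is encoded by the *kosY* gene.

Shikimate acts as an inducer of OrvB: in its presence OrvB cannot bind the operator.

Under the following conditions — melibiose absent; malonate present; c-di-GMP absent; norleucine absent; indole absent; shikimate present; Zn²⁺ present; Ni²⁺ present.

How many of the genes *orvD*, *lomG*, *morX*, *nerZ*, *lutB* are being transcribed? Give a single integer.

0

Ni²⁺ is present, so LomD is inactive.
Malonate is present, so ElnB is active.
Required activator LomD is absent, so *orvD* is not transcribed.
→ *orvD* is OFF.
c-di-GMP is absent, so UlmL is active.
Zn²⁺ is present, so FenY is active.
With repressor FenY bound, *lomG* is not transcribed.
→ *lomG* is OFF.
Norleucine is absent, so GorF is inactive.
HaxP is produced constitutively and is active.
Required activator GorF is absent, so *morX* is not transcribed.
→ *morX* is OFF.
Melibiose is absent, so TorQ is inactive.
Indole is absent, so IrpE is active.
With repressor IrpE bound, *kosY* is not transcribed.
So KosY is not produced.
Required activator TorQ is absent, so *nerZ* is not transcribed.
→ *nerZ* is OFF.
Shikimate is present, so OrvB is inactive.
With no repressor bound, *irpT* is transcribed.
So IrpT is produced and active.
With repressor IrpT bound, *lutB* is not transcribed.
→ *lutB* is OFF.
0 of the 5 genes are transcribed.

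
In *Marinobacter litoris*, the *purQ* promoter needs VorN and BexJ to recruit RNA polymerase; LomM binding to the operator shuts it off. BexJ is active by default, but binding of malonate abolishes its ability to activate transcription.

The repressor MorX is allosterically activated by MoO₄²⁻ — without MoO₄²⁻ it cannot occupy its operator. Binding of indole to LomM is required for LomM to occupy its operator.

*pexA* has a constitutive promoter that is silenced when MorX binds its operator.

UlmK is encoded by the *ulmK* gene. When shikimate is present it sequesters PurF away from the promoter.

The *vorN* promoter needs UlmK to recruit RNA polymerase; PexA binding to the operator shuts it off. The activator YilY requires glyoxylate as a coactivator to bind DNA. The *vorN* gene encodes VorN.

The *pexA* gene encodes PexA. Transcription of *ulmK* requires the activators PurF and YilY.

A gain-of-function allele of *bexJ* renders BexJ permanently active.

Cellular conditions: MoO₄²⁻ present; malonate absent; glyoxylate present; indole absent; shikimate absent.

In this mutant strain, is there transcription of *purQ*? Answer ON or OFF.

Shikimate is absent, so PurF is active.
Glyoxylate is present, so YilY is active.
No repressor is bound and PurF and YilY are active, so *ulmK* is transcribed.
So UlmK is produced and active.
MoO₄²⁻ is present, so MorX is active.
With repressor MorX bound, *pexA* is not transcribed.
So PexA is not produced.
No repressor is bound and UlmK is active, so *vorN* is transcribed.
So VorN is produced and active.
BexJ is constitutively active in this strain.
Indole is absent, so LomM is inactive.
No repressor is bound and VorN and BexJ are active, so *purQ* is transcribed.

ON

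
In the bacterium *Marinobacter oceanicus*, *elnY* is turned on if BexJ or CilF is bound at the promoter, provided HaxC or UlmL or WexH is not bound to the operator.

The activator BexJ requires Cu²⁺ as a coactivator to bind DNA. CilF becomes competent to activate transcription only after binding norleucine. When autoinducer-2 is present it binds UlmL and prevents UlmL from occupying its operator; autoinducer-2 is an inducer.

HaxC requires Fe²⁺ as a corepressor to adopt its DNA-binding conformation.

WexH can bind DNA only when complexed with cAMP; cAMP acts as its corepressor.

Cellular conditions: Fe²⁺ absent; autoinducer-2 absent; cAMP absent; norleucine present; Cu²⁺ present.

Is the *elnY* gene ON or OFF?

OFF

Fe²⁺ is absent, so HaxC is inactive.
Autoinducer-2 is absent, so UlmL is active.
Cu²⁺ is present, so BexJ is active.
cAMP is absent, so WexH is inactive.
Norleucine is present, so CilF is active.
With repressor UlmL bound, *elnY* is not transcribed.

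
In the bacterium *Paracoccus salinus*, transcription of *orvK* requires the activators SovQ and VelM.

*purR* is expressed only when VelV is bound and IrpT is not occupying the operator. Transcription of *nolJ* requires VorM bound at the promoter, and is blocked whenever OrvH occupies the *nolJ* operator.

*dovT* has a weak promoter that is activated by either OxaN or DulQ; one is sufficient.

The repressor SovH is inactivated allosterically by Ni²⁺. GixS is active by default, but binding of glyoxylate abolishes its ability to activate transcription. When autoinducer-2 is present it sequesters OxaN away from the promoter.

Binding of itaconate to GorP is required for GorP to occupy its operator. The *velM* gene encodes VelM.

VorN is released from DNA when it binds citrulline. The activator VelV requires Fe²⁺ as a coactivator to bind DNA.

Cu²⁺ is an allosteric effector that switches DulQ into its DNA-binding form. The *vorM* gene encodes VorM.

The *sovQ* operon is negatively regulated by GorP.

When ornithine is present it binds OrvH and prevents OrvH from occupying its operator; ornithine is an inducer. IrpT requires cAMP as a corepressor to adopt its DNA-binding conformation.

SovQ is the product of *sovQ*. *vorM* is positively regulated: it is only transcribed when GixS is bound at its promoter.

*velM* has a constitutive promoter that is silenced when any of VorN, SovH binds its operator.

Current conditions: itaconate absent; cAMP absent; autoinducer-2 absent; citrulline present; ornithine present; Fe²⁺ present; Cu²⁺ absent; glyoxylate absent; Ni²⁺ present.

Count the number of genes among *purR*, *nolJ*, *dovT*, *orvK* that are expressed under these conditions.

Fe²⁺ is present, so VelV is active.
cAMP is absent, so IrpT is inactive.
No repressor is bound and VelV is active, so *purR* is transcribed.
→ *purR* is ON.
Glyoxylate is absent, so GixS is active.
No repressor is bound and GixS is active, so *vorM* is transcribed.
So VorM is produced and active.
Ornithine is present, so OrvH is inactive.
No repressor is bound and VorM is active, so *nolJ* is transcribed.
→ *nolJ* is ON.
Autoinducer-2 is absent, so OxaN is active.
Cu²⁺ is absent, so DulQ is inactive.
Activator OxaN is present, so *dovT* is transcribed.
→ *dovT* is ON.
Itaconate is absent, so GorP is inactive.
With no repressor bound, *sovQ* is transcribed.
So SovQ is produced and active.
Citrulline is present, so VorN is inactive.
Ni²⁺ is present, so SovH is inactive.
With no repressor bound, *velM* is transcribed.
So VelM is produced and active.
No repressor is bound and SovQ and VelM are active, so *orvK* is transcribed.
→ *orvK* is ON.
4 of the 4 genes are transcribed.

4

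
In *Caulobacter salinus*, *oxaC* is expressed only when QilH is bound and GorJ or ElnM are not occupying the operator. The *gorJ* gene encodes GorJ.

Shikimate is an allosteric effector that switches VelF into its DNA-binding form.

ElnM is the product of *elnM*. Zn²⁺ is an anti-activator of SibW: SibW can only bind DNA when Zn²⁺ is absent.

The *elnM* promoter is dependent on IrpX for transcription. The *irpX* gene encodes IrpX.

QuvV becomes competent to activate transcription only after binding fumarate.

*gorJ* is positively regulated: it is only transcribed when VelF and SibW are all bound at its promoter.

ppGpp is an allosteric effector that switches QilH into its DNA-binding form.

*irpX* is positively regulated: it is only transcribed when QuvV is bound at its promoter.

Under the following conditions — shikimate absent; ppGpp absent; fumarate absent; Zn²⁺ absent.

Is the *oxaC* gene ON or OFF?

OFF

Shikimate is absent, so VelF is inactive.
Zn²⁺ is absent, so SibW is active.
Required activator VelF is absent, so *gorJ* is not transcribed.
So GorJ is not produced.
ppGpp is absent, so QilH is inactive.
Fumarate is absent, so QuvV is inactive.
Required activator QuvV is absent, so *irpX* is not transcribed.
So IrpX is not produced.
Required activator IrpX is absent, so *elnM* is not transcribed.
So ElnM is not produced.
Required activator QilH is absent, so *oxaC* is not transcribed.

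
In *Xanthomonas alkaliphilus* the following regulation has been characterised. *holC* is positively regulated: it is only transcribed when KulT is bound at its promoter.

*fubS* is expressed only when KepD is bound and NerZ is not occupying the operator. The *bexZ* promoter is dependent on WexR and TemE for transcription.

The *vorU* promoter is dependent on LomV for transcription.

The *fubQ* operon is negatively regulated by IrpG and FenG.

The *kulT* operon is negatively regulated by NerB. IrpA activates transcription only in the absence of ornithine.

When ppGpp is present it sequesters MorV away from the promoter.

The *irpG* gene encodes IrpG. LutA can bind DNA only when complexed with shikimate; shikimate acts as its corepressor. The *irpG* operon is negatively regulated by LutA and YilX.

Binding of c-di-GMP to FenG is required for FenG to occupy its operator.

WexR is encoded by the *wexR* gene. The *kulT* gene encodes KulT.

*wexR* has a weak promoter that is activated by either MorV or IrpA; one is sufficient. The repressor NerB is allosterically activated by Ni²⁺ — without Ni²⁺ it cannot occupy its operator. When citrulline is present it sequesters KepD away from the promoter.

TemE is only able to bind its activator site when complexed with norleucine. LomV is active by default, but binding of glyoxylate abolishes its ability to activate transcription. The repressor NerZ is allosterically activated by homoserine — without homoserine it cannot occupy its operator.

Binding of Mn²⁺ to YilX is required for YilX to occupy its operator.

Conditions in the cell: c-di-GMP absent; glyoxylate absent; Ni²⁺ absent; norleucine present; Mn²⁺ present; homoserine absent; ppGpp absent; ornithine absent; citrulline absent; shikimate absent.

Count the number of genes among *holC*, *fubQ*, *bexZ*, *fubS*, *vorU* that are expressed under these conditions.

5

Ni²⁺ is absent, so NerB is inactive.
With no repressor bound, *kulT* is transcribed.
So KulT is produced and active.
No repressor is bound and KulT is active, so *holC* is transcribed.
→ *holC* is ON.
Shikimate is absent, so LutA is inactive.
Mn²⁺ is present, so YilX is active.
With repressor YilX bound, *irpG* is not transcribed.
So IrpG is not produced.
c-di-GMP is absent, so FenG is inactive.
With no repressor bound, *fubQ* is transcribed.
→ *fubQ* is ON.
ppGpp is absent, so MorV is active.
Ornithine is absent, so IrpA is active.
Activator MorV is present, so *wexR* is transcribed.
So WexR is produced and active.
Norleucine is present, so TemE is active.
No repressor is bound and WexR and TemE are active, so *bexZ* is transcribed.
→ *bexZ* is ON.
Citrulline is absent, so KepD is active.
Homoserine is absent, so NerZ is inactive.
No repressor is bound and KepD is active, so *fubS* is transcribed.
→ *fubS* is ON.
Glyoxylate is absent, so LomV is active.
No repressor is bound and LomV is active, so *vorU* is transcribed.
→ *vorU* is ON.
5 of the 5 genes are transcribed.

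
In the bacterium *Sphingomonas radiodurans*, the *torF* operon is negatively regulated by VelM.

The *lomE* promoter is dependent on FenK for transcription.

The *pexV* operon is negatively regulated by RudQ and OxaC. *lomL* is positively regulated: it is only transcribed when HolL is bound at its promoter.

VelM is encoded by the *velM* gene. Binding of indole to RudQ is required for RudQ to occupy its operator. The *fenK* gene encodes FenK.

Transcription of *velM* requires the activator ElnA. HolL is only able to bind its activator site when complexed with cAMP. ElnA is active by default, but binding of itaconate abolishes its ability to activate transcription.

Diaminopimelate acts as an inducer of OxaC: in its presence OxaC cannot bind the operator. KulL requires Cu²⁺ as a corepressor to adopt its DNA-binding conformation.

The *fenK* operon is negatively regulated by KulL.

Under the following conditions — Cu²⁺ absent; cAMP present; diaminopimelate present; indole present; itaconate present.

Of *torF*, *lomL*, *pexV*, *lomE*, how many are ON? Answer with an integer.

3

Itaconate is present, so ElnA is inactive.
Required activator ElnA is absent, so *velM* is not transcribed.
So VelM is not produced.
With no repressor bound, *torF* is transcribed.
→ *torF* is ON.
cAMP is present, so HolL is active.
No repressor is bound and HolL is active, so *lomL* is transcribed.
→ *lomL* is ON.
Indole is present, so RudQ is active.
Diaminopimelate is present, so OxaC is inactive.
With repressor RudQ bound, *pexV* is not transcribed.
→ *pexV* is OFF.
Cu²⁺ is absent, so KulL is inactive.
With no repressor bound, *fenK* is transcribed.
So FenK is produced and active.
No repressor is bound and FenK is active, so *lomE* is transcribed.
→ *lomE* is ON.
3 of the 4 genes are transcribed.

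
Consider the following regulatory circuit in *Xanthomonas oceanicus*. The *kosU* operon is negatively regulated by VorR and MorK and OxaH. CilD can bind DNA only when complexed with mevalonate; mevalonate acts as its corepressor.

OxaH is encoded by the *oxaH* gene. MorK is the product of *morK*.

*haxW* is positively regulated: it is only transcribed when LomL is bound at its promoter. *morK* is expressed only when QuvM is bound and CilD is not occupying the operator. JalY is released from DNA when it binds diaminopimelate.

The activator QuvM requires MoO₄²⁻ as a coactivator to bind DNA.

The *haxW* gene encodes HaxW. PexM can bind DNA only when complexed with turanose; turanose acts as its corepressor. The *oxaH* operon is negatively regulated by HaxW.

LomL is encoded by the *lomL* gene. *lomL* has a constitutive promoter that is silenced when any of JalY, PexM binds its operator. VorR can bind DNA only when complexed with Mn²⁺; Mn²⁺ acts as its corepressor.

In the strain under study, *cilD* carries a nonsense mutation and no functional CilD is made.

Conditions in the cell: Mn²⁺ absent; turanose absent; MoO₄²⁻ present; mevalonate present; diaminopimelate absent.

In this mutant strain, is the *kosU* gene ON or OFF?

Mn²⁺ is absent, so VorR is inactive.
MoO₄²⁻ is present, so QuvM is active.
CilD is non-functional in this strain, so it has no effect.
No repressor is bound and QuvM is active, so *morK* is transcribed.
So MorK is produced and active.
Diaminopimelate is absent, so JalY is active.
Turanose is absent, so PexM is inactive.
With repressor JalY bound, *lomL* is not transcribed.
So LomL is not produced.
Required activator LomL is absent, so *haxW* is not transcribed.
So HaxW is not produced.
With no repressor bound, *oxaH* is transcribed.
So OxaH is produced and active.
With repressor MorK bound, *kosU* is not transcribed.

OFF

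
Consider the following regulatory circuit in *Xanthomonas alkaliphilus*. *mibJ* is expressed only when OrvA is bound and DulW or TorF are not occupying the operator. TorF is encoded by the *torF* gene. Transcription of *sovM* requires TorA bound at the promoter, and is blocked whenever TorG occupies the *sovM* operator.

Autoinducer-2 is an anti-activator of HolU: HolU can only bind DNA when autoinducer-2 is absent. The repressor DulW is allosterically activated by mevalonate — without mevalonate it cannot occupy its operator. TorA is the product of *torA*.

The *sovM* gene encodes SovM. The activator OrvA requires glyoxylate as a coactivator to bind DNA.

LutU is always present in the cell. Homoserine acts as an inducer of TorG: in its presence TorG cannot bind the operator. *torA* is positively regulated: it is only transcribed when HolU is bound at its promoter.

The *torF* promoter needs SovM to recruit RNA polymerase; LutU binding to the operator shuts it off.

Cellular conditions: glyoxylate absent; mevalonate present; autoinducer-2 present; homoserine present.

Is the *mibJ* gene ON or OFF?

Mevalonate is present, so DulW is active.
LutU is produced constitutively and is active.
Homoserine is present, so TorG is inactive.
Autoinducer-2 is present, so HolU is inactive.
Required activator HolU is absent, so *torA* is not transcribed.
So TorA is not produced.
Required activator TorA is absent, so *sovM* is not transcribed.
So SovM is not produced.
With repressor LutU bound, *torF* is not transcribed.
So TorF is not produced.
Glyoxylate is absent, so OrvA is inactive.
With repressor DulW bound, *mibJ* is not transcribed.

OFF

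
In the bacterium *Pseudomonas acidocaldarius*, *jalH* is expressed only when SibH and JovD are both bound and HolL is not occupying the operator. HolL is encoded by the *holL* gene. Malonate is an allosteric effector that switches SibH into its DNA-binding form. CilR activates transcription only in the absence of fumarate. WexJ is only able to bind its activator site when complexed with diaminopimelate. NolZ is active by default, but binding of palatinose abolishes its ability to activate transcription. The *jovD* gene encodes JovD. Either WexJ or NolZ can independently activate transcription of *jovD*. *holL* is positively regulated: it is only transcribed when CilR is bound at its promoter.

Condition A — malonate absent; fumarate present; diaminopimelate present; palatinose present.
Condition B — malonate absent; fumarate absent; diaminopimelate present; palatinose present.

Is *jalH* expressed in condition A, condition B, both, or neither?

Condition A:
Malonate is absent, so SibH is inactive.
Fumarate is present, so CilR is inactive.
Required activator CilR is absent, so *holL* is not transcribed.
So HolL is not produced.
Diaminopimelate is present, so WexJ is active.
Palatinose is present, so NolZ is inactive.
Activator WexJ is present, so *jovD* is transcribed.
So JovD is produced and active.
Required activator SibH is absent, so *jalH* is not transcribed.
→ *jalH* is OFF in A.
Condition B:
Malonate is absent, so SibH is inactive.
Fumarate is absent, so CilR is active.
No repressor is bound and CilR is active, so *holL* is transcribed.
So HolL is produced and active.
Diaminopimelate is present, so WexJ is active.
Palatinose is present, so NolZ is inactive.
Activator WexJ is present, so *jovD* is transcribed.
So JovD is produced and active.
With repressor HolL bound, *jalH* is not transcribed.
→ *jalH* is OFF in B.

neither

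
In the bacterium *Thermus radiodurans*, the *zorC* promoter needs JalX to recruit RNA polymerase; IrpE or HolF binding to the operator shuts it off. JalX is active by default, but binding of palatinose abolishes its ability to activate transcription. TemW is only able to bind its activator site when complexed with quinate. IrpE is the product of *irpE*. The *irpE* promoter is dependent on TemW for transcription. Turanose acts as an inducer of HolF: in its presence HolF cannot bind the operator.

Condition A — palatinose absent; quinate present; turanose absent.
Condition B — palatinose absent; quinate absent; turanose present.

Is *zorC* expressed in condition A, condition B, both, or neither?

Condition A:
Palatinose is absent, so JalX is active.
Quinate is present, so TemW is active.
No repressor is bound and TemW is active, so *irpE* is transcribed.
So IrpE is produced and active.
Turanose is absent, so HolF is active.
With repressor IrpE bound, *zorC* is not transcribed.
→ *zorC* is OFF in A.
Condition B:
Palatinose is absent, so JalX is active.
Quinate is absent, so TemW is inactive.
Required activator TemW is absent, so *irpE* is not transcribed.
So IrpE is not produced.
Turanose is present, so HolF is inactive.
No repressor is bound and JalX is active, so *zorC* is transcribed.
→ *zorC* is ON in B.

B only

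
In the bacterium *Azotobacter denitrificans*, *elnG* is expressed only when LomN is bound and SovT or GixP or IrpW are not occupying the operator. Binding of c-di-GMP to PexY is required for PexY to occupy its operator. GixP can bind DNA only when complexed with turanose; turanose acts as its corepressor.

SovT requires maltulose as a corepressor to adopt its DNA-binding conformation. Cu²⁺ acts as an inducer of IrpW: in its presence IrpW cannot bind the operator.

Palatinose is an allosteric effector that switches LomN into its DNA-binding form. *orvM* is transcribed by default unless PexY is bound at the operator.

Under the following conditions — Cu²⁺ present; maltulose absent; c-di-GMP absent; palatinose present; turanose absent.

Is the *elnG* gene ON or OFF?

ON

Maltulose is absent, so SovT is inactive.
Turanose is absent, so GixP is inactive.
Cu²⁺ is present, so IrpW is inactive.
Palatinose is present, so LomN is active.
No repressor is bound and LomN is active, so *elnG* is transcribed.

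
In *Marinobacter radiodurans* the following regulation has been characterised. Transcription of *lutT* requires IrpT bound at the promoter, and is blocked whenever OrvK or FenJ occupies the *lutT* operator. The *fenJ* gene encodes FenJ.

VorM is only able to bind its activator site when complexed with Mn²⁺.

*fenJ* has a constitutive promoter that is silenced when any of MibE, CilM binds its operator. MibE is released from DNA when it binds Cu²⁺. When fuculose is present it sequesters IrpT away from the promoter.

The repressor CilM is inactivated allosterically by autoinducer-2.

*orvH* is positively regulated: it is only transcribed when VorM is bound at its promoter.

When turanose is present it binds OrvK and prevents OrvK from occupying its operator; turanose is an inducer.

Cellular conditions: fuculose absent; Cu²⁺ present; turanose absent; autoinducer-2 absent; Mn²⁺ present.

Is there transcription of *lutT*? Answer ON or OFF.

Fuculose is absent, so IrpT is active.
Turanose is absent, so OrvK is active.
Cu²⁺ is present, so MibE is inactive.
Autoinducer-2 is absent, so CilM is active.
With repressor CilM bound, *fenJ* is not transcribed.
So FenJ is not produced.
With repressor OrvK bound, *lutT* is not transcribed.

OFF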